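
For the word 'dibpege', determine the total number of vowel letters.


Scanning each character of 'dibpege':
  Position 1: 'd' -> consonant (running count: 0)
  Position 2: 'i' -> vowel (running count: 1)
  Position 3: 'b' -> consonant (running count: 1)
  Position 4: 'p' -> consonant (running count: 1)
  Position 5: 'e' -> vowel (running count: 2)
  Position 6: 'g' -> consonant (running count: 2)
  Position 7: 'e' -> vowel (running count: 3)
Total vowels: 3

3


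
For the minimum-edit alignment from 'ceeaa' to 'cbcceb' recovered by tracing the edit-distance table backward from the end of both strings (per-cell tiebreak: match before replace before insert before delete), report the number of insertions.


Edit distance = 5. Backtracking from cell (5, 6) with preference match > replace > insert > delete,
then listing the resulting alignment 'ceeaa' -> 'cbcceb' left to right:
  Step 1: keep 'c'
  Step 2: insert 'b' [insertion #1]
  Step 3: replace e->c
  Step 4: replace e->c
  Step 5: replace a->e
  Step 6: replace a->b
Total insertions: 1

1


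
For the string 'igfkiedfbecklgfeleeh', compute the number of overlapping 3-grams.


String 'igfkiedfbecklgfeleeh' has length L = 20.
Number of overlapping n-grams = L - n + 1
Substituting: 20 - 3 + 1 = 18

18


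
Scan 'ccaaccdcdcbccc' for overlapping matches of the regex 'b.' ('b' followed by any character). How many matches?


Pattern: b. means 'b' followed by any character.
Scanning 'ccaaccdcdcbccc' position-by-position:
  Pos 0: window 'cc' -> no
  Pos 1: window 'ca' -> no
  Pos 2: window 'aa' -> no
  Pos 3: window 'ac' -> no
  Pos 4: window 'cc' -> no
  Pos 5: window 'cd' -> no
  Pos 6: window 'dc' -> no
  Pos 7: window 'cd' -> no
  Pos 8: window 'dc' -> no
  Pos 9: window 'cb' -> no
  Pos 10: window 'bc' -> MATCH
  Pos 11: window 'cc' -> no
  Pos 12: window 'cc' -> no
  Pos 13: window 'c' -> no
Total matches: 1

1


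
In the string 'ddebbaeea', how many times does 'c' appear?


Scanning 'ddebbaeea' for 'c':
  No matches found.
Total occurrences of 'c': 0

0


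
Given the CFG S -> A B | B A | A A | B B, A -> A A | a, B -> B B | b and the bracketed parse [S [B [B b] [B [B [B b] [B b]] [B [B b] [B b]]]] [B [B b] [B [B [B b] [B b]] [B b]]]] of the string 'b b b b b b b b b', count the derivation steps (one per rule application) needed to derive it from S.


Every bracketed nonterminal node [X ...] in the tree is produced by exactly one rule application.
Reading the tree off as a leftmost derivation:
  Step 1: S  =>  B B   (applied S -> B B)
  Step 2: B B  =>  B B B   (applied B -> B B)
  Step 3: B B B  =>  b B B   (applied B -> b)
  Step 4: b B B  =>  b B B B   (applied B -> B B)
  Step 5: b B B B  =>  b B B B B   (applied B -> B B)
  Step 6: b B B B B  =>  b b B B B   (applied B -> b)
  Step 7: b b B B B  =>  b b b B B   (applied B -> b)
  Step 8: b b b B B  =>  b b b B B B   (applied B -> B B)
  Step 9: b b b B B B  =>  b b b b B B   (applied B -> b)
  Step 10: b b b b B B  =>  b b b b b B   (applied B -> b)
  Step 11: b b b b b B  =>  b b b b b B B   (applied B -> B B)
  Step 12: b b b b b B B  =>  b b b b b b B   (applied B -> b)
  Step 13: b b b b b b B  =>  b b b b b b B B   (applied B -> B B)
  Step 14: b b b b b b B B  =>  b b b b b b B B B   (applied B -> B B)
  Step 15: b b b b b b B B B  =>  b b b b b b b B B   (applied B -> b)
  Step 16: b b b b b b b B B  =>  b b b b b b b b B   (applied B -> b)
  Step 17: b b b b b b b b B  =>  b b b b b b b b b   (applied B -> b)
Final yield: b b b b b b b b b
Total rewrite steps: 17

17


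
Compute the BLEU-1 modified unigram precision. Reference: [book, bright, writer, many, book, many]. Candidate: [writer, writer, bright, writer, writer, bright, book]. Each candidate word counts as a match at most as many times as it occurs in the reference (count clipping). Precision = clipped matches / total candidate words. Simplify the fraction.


Reference word counts: {'book': 2, 'bright': 1, 'many': 2, 'writer': 1}
Checking each candidate word (with clipping):
  'writer' -> in reference (ref count 1, used 1/1) -> match (matches: 1)
  'writer' -> ref count 1 already used up (1/1) -> clipped, no match (matches: 1)
  'bright' -> in reference (ref count 1, used 1/1) -> match (matches: 2)
  'writer' -> ref count 1 already used up (1/1) -> clipped, no match (matches: 2)
  'writer' -> ref count 1 already used up (1/1) -> clipped, no match (matches: 2)
  'bright' -> ref count 1 already used up (1/1) -> clipped, no match (matches: 2)
  'book' -> in reference (ref count 2, used 1/2) -> match (matches: 3)
Clipped matches: 3, Candidate length: 7
Precision = 3/7

3/7


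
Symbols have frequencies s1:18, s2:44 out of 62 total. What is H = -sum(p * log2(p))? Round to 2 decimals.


Computing entropy H = -sum(p_i * log2(p_i)):
  s1: p = 18/62 = 0.2903, -p*log2(p) = 0.5180
  s2: p = 44/62 = 0.7097, -p*log2(p) = 0.3511
H = sum of terms = 0.8691
Rounded to 2 decimals: 0.87

0.87


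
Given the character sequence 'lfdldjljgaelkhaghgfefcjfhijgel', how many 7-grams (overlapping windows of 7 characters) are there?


String 'lfdldjljgaelkhaghgfefcjfhijgel' has length L = 30.
Number of overlapping n-grams = L - n + 1
Substituting: 30 - 7 + 1 = 24

24


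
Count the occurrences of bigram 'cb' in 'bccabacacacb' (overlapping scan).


Scanning 'bccabacacacb' for bigram 'cb':
  Position 0: 'bc' -> no
  Position 1: 'cc' -> no
  Position 2: 'ca' -> no
  Position 3: 'ab' -> no
  Position 4: 'ba' -> no
  Position 5: 'ac' -> no
  Position 6: 'ca' -> no
  Position 7: 'ac' -> no
  Position 8: 'ca' -> no
  Position 9: 'ac' -> no
  Position 10: 'cb' -> MATCH
Total matches: 1

1


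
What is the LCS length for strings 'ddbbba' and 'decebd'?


DP table for LCS of 'ddbbba' and 'decebd':
       d  e  c  e  b  d
    0  0  0  0  0  0  0
  d 0  1  1  1  1  1  1
  d 0  1  1  1  1  1  2
  b 0  1  1  1  1  2  2
  b 0  1  1  1  1  2  2
  b 0  1  1  1  1  2  2
  a 0  1  1  1  1  2  2
LCS: 'dd'
LCS length = 2

2


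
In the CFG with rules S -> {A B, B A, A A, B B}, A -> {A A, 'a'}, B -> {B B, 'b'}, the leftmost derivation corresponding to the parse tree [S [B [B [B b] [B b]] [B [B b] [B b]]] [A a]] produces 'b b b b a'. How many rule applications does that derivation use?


Every bracketed nonterminal node [X ...] in the tree is produced by exactly one rule application.
Reading the tree off as a leftmost derivation:
  Step 1: S  =>  B A   (applied S -> B A)
  Step 2: B A  =>  B B A   (applied B -> B B)
  Step 3: B B A  =>  B B B A   (applied B -> B B)
  Step 4: B B B A  =>  b B B A   (applied B -> b)
  Step 5: b B B A  =>  b b B A   (applied B -> b)
  Step 6: b b B A  =>  b b B B A   (applied B -> B B)
  Step 7: b b B B A  =>  b b b B A   (applied B -> b)
  Step 8: b b b B A  =>  b b b b A   (applied B -> b)
  Step 9: b b b b A  =>  b b b b a   (applied A -> a)
Final yield: b b b b a
Total rewrite steps: 9

9


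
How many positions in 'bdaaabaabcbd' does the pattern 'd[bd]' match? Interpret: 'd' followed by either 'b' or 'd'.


Pattern: d[bd] means 'd' followed by either 'b' or 'd'.
Scanning 'bdaaabaabcbd' position-by-position:
  Pos 0: window 'bd' -> no
  Pos 1: window 'da' -> no
  Pos 2: window 'aa' -> no
  Pos 3: window 'aa' -> no
  Pos 4: window 'ab' -> no
  Pos 5: window 'ba' -> no
  Pos 6: window 'aa' -> no
  Pos 7: window 'ab' -> no
  Pos 8: window 'bc' -> no
  Pos 9: window 'cb' -> no
  Pos 10: window 'bd' -> no
  Pos 11: window 'd' -> no
Total matches: 0

0


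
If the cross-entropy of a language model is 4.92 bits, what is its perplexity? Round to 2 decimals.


Perplexity formula: PP = 2^H
H = 4.92
PP = 2^4.92
Decompose: 2^4.92 = 2^4 * 2^0.92
2^4 = 16, 2^0.92 ~ 1.8921153
PP ~ 16 * 1.8921153 = 30.2738448
Rounded to 2 decimals: 30.27

30.27


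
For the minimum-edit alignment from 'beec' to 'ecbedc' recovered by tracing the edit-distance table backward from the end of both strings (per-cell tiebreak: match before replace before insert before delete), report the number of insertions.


Edit distance = 3. Backtracking from cell (4, 6) with preference match > replace > insert > delete,
then listing the resulting alignment 'beec' -> 'ecbedc' left to right:
  Step 1: insert 'e' [insertion #1]
  Step 2: insert 'c' [insertion #2]
  Step 3: keep 'b'
  Step 4: keep 'e'
  Step 5: replace e->d
  Step 6: keep 'c'
Total insertions: 2

2


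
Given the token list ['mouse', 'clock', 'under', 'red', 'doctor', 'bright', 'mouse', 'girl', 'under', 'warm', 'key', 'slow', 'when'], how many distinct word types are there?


Listing all tokens and tracking unique types:
  Token 1: 'mouse' -> NEW (unique so far: 1)
  Token 2: 'clock' -> NEW (unique so far: 2)
  Token 3: 'under' -> NEW (unique so far: 3)
  Token 4: 'red' -> NEW (unique so far: 4)
  Token 5: 'doctor' -> NEW (unique so far: 5)
  Token 6: 'bright' -> NEW (unique so far: 6)
  Token 7: 'mouse' -> duplicate (unique so far: 6)
  Token 8: 'girl' -> NEW (unique so far: 7)
  Token 9: 'under' -> duplicate (unique so far: 7)
  Token 10: 'warm' -> NEW (unique so far: 8)
  Token 11: 'key' -> NEW (unique so far: 9)
  Token 12: 'slow' -> NEW (unique so far: 10)
  Token 13: 'when' -> NEW (unique so far: 11)
Unique types: ('bright', 'clock', 'doctor', 'girl', 'key', 'mouse', 'red', 'slow', 'under', 'warm', 'when')
Vocabulary size: 11

11


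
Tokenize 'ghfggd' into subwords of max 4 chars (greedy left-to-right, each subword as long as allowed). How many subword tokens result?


'ghfggd' has 6 characters.
Chunking with max size 4:
  Chunk 1: 'ghfg' (positions 0-3)
  Chunk 2: 'gd' (positions 4-5)
Total chunks: ceil(6 / 4) = 2

2


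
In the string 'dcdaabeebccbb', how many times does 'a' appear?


Scanning 'dcdaabeebccbb' for 'a':
  Position 3: 'a' -> MATCH (count: 1)
  Position 4: 'a' -> MATCH (count: 2)
Total occurrences of 'a': 2

2


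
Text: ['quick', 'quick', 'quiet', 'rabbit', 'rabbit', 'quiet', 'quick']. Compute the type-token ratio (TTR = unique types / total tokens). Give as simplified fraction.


Tokens: 7
Unique types: ('quick', 'quiet', 'rabbit') = 3
TTR = 3/7
Already in lowest terms.

3/7


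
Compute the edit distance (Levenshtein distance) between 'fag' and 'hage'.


Building DP table for s1='fag' (len 3) and s2='hage' (len 4):
       h  a  g  e
    0  1  2  3  4
  f 1  1  2  3  4
  a 2  2  1  2  3
  g 3  3  2  1  2
Edit distance = dp[3][4] = 2

2


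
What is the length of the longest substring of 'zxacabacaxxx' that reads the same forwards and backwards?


Scanning 'zxacabacaxxx' for palindromic substrings.
Substring at positions 1-9: 'xacabacax'.
Check: reverse('xacabacax') = 'xacabacax' -> palindrome confirmed.
Neighbouring characters ('z' / 'x') break symmetry, so it cannot extend further.
No longer palindromic substring exists; longest length = 9

9


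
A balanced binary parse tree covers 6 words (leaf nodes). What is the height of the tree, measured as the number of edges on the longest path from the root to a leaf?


In a balanced binary tree with n leaves the deepest leaf is ceil(log2(n)) edges below the root.
log2(6) = 2.5850
ceil(2.5850) = 3
height (edges) = 3

3


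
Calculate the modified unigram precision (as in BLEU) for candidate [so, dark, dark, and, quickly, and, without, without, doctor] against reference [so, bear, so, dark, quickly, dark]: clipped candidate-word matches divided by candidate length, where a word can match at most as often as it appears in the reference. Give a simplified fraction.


Reference word counts: {'bear': 1, 'dark': 2, 'quickly': 1, 'so': 2}
Checking each candidate word (with clipping):
  'so' -> in reference (ref count 2, used 1/2) -> match (matches: 1)
  'dark' -> in reference (ref count 2, used 1/2) -> match (matches: 2)
  'dark' -> in reference (ref count 2, used 2/2) -> match (matches: 3)
  'and' -> not in reference -> no match (matches: 3)
  'quickly' -> in reference (ref count 1, used 1/1) -> match (matches: 4)
  'and' -> not in reference -> no match (matches: 4)
  'without' -> not in reference -> no match (matches: 4)
  'without' -> not in reference -> no match (matches: 4)
  'doctor' -> not in reference -> no match (matches: 4)
Clipped matches: 4, Candidate length: 9
Precision = 4/9

4/9


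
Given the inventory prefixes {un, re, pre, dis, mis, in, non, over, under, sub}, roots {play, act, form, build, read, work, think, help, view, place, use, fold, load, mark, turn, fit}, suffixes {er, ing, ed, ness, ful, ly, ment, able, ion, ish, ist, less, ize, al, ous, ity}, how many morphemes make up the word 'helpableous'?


Segmenting 'helpableous' against the inventory:
  'help' -> root (morpheme 1)
  'able' -> suffix (morpheme 2)
  'ous' -> suffix (morpheme 3)
Total morphemes: 3

3


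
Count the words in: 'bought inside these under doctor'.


Counting words by splitting on spaces:
  Word 1: 'bought'
  Word 2: 'inside'
  Word 3: 'these'
  Word 4: 'under'
  Word 5: 'doctor'
Total words: 5

5


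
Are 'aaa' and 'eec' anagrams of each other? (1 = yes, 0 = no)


Sort characters of 'aaa': 'aaa'
Sort characters of 'eec': 'cee'
Sorted forms differ -> they are NOT anagrams
Result: 0

0


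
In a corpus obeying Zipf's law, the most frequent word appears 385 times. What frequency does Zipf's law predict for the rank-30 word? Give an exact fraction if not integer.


Zipf's law: freq(rank) = f1 / rank
f1 = 385, rank = 30
freq = 385 / 30
GCD(385, 30) = 5
Simplified: 77/6

77/6


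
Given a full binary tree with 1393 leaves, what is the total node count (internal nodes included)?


Leaf nodes (terminals): 1393
Internal nodes = n - 1 = 1393 - 1 = 1392
Total = leaves + internal = 1393 + 1392 = 2785

2785


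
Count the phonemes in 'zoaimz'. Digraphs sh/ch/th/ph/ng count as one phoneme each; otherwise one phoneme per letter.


Parsing 'zoaimz' greedily, digraphs first:
  'z' -> consonant phoneme (phonemes so far: 1)
  'o' -> vowel phoneme (phonemes so far: 2)
  'a' -> vowel phoneme (phonemes so far: 3)
  'i' -> vowel phoneme (phonemes so far: 4)
  'm' -> consonant phoneme (phonemes so far: 5)
  'z' -> consonant phoneme (phonemes so far: 6)
Total phonemes: 6

6


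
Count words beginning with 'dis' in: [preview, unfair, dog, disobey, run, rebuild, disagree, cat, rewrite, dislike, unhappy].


Checking each word for prefix 'dis':
  'preview' -> no (count: 0)
  'unfair' -> no (count: 0)
  'dog' -> no (count: 0)
  'disobey' -> YES, starts with 'dis' (count: 1)
  'run' -> no (count: 1)
  'rebuild' -> no (count: 1)
  'disagree' -> YES, starts with 'dis' (count: 2)
  'cat' -> no (count: 2)
  'rewrite' -> no (count: 2)
  'dislike' -> YES, starts with 'dis' (count: 3)
  'unhappy' -> no (count: 3)
Total with prefix 'dis': 3

3


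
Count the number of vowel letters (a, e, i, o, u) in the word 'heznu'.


Scanning each character of 'heznu':
  Position 1: 'h' -> consonant (running count: 0)
  Position 2: 'e' -> vowel (running count: 1)
  Position 3: 'z' -> consonant (running count: 1)
  Position 4: 'n' -> consonant (running count: 1)
  Position 5: 'u' -> vowel (running count: 2)
Total vowels: 2

2


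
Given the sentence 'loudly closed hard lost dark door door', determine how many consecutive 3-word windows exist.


Word trigrams from [7] words:
  Trigram 1: (loudly closed hard)
  Trigram 2: (closed hard lost)
  Trigram 3: (hard lost dark)
  Trigram 4: (lost dark door)
  Trigram 5: (dark door door)
Total word trigrams: 7 - 2 = 5

5


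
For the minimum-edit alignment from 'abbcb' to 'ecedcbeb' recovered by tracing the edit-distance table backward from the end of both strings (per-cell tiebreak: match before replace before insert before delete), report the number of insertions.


Edit distance = 6. Backtracking from cell (5, 8) with preference match > replace > insert > delete,
then listing the resulting alignment 'abbcb' -> 'ecedcbeb' left to right:
  Step 1: insert 'e' [insertion #1]
  Step 2: insert 'c' [insertion #2]
  Step 3: insert 'e' [insertion #3]
  Step 4: replace a->d
  Step 5: replace b->c
  Step 6: keep 'b'
  Step 7: replace c->e
  Step 8: keep 'b'
Total insertions: 3

3


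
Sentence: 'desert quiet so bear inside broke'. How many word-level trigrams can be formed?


Word trigrams from [6] words:
  Trigram 1: (desert quiet so)
  Trigram 2: (quiet so bear)
  Trigram 3: (so bear inside)
  Trigram 4: (bear inside broke)
Total word trigrams: 6 - 2 = 4

4


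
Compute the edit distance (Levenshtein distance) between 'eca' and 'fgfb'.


Building DP table for s1='eca' (len 3) and s2='fgfb' (len 4):
       f  g  f  b
    0  1  2  3  4
  e 1  1  2  3  4
  c 2  2  2  3  4
  a 3  3  3  3  4
Edit distance = dp[3][4] = 4

4


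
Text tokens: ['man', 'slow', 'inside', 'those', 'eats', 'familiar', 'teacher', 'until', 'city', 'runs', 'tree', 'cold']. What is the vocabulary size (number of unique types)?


Listing all tokens and tracking unique types:
  Token 1: 'man' -> NEW (unique so far: 1)
  Token 2: 'slow' -> NEW (unique so far: 2)
  Token 3: 'inside' -> NEW (unique so far: 3)
  Token 4: 'those' -> NEW (unique so far: 4)
  Token 5: 'eats' -> NEW (unique so far: 5)
  Token 6: 'familiar' -> NEW (unique so far: 6)
  Token 7: 'teacher' -> NEW (unique so far: 7)
  Token 8: 'until' -> NEW (unique so far: 8)
  Token 9: 'city' -> NEW (unique so far: 9)
  Token 10: 'runs' -> NEW (unique so far: 10)
  Token 11: 'tree' -> NEW (unique so far: 11)
  Token 12: 'cold' -> NEW (unique so far: 12)
Unique types: ('city', 'cold', 'eats', 'familiar', 'inside', 'man', 'runs', 'slow', 'teacher', 'those', 'tree', 'until')
Vocabulary size: 12

12


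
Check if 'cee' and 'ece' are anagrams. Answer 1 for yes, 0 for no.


Sort characters of 'cee': 'cee'
Sort characters of 'ece': 'cee'
Sorted forms match -> they ARE anagrams
Result: 1

1


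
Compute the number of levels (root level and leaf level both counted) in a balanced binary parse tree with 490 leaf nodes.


In a balanced binary tree with n leaves the deepest leaf is ceil(log2(n)) edges below the root,
so counting node levels inclusive of root and leaves gives ceil(log2(n)) + 1 levels.
log2(490) = 8.9366
ceil(8.9366) = 9
levels = 9 + 1 = 10

10


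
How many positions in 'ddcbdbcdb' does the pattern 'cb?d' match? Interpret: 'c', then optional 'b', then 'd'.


Pattern: cb?d means 'c', then optional 'b', then 'd'.
Scanning 'ddcbdbcdb' position-by-position:
  Pos 0: window 'ddc' -> no
  Pos 1: window 'dcb' -> no
  Pos 2: window 'cbd' -> MATCH
  Pos 3: window 'bdb' -> no
  Pos 4: window 'dbc' -> no
  Pos 5: window 'bcd' -> no
  Pos 6: window 'cdb' -> MATCH
  Pos 7: window 'db' -> no
  Pos 8: window 'b' -> no
Total matches: 2

2


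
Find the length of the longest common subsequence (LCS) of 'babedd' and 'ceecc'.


DP table for LCS of 'babedd' and 'ceecc':
       c  e  e  c  c
    0  0  0  0  0  0
  b 0  0  0  0  0  0
  a 0  0  0  0  0  0
  b 0  0  0  0  0  0
  e 0  0  1  1  1  1
  d 0  0  1  1  1  1
  d 0  0  1  1  1  1
LCS: 'e'
LCS length = 1

1


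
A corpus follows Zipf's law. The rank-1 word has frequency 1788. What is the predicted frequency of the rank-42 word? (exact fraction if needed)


Zipf's law: freq(rank) = f1 / rank
f1 = 1788, rank = 42
freq = 1788 / 42
GCD(1788, 42) = 6
Simplified: 298/7

298/7


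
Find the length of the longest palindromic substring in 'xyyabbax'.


Scanning 'xyyabbax' for palindromic substrings.
Substring at positions 3-6: 'abba'.
Check: reverse('abba') = 'abba' -> palindrome confirmed.
Neighbouring characters ('y' / 'x') break symmetry, so it cannot extend further.
No longer palindromic substring exists; longest length = 4

4


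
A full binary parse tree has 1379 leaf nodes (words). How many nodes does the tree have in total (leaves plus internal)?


Leaf nodes (terminals): 1379
Internal nodes = n - 1 = 1379 - 1 = 1378
Total = leaves + internal = 1379 + 1378 = 2757

2757


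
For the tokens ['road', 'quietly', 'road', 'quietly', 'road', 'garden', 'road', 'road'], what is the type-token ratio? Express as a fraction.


Tokens: 8
Unique types: ('garden', 'quietly', 'road') = 3
TTR = 3/8
Already in lowest terms.

3/8


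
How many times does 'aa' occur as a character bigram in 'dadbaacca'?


Scanning 'dadbaacca' for bigram 'aa':
  Position 0: 'da' -> no
  Position 1: 'ad' -> no
  Position 2: 'db' -> no
  Position 3: 'ba' -> no
  Position 4: 'aa' -> MATCH
  Position 5: 'ac' -> no
  Position 6: 'cc' -> no
  Position 7: 'ca' -> no
Total matches: 1

1


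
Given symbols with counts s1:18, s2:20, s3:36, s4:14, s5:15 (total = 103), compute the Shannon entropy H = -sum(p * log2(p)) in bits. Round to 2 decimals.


Computing entropy H = -sum(p_i * log2(p_i)):
  s1: p = 18/103 = 0.1748, -p*log2(p) = 0.4398
  s2: p = 20/103 = 0.1942, -p*log2(p) = 0.4591
  s3: p = 36/103 = 0.3495, -p*log2(p) = 0.5301
  s4: p = 14/103 = 0.1359, -p*log2(p) = 0.3913
  s5: p = 15/103 = 0.1456, -p*log2(p) = 0.4048
H = sum of terms = 2.2251
Rounded to 2 decimals: 2.23

2.23


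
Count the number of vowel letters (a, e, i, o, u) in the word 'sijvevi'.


Scanning each character of 'sijvevi':
  Position 1: 's' -> consonant (running count: 0)
  Position 2: 'i' -> vowel (running count: 1)
  Position 3: 'j' -> consonant (running count: 1)
  Position 4: 'v' -> consonant (running count: 1)
  Position 5: 'e' -> vowel (running count: 2)
  Position 6: 'v' -> consonant (running count: 2)
  Position 7: 'i' -> vowel (running count: 3)
Total vowels: 3

3


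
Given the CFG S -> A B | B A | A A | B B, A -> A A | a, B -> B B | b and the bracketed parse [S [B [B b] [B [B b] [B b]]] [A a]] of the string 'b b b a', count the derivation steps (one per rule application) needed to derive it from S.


Every bracketed nonterminal node [X ...] in the tree is produced by exactly one rule application.
Reading the tree off as a leftmost derivation:
  Step 1: S  =>  B A   (applied S -> B A)
  Step 2: B A  =>  B B A   (applied B -> B B)
  Step 3: B B A  =>  b B A   (applied B -> b)
  Step 4: b B A  =>  b B B A   (applied B -> B B)
  Step 5: b B B A  =>  b b B A   (applied B -> b)
  Step 6: b b B A  =>  b b b A   (applied B -> b)
  Step 7: b b b A  =>  b b b a   (applied A -> a)
Final yield: b b b a
Total rewrite steps: 7

7


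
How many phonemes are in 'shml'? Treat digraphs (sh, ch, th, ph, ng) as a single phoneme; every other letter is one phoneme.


Parsing 'shml' greedily, digraphs first:
  'sh' -> digraph (1 consonant phoneme) (phonemes so far: 1)
  'm' -> consonant phoneme (phonemes so far: 2)
  'l' -> consonant phoneme (phonemes so far: 3)
Total phonemes: 3

3


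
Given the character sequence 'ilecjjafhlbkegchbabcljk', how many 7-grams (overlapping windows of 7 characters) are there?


String 'ilecjjafhlbkegchbabcljk' has length L = 23.
Number of overlapping n-grams = L - n + 1
Substituting: 23 - 7 + 1 = 17

17


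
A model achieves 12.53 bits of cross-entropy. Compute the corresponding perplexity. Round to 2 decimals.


Perplexity formula: PP = 2^H
H = 12.53
PP = 2^12.53
Decompose: 2^12.53 = 2^12 * 2^0.53
2^12 = 4096, 2^0.53 ~ 1.4439292
PP ~ 4096 * 1.4439292 = 5914.3340032
Rounded to 2 decimals: 5914.33

5914.33


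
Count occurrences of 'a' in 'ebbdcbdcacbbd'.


Scanning 'ebbdcbdcacbbd' for 'a':
  Position 8: 'a' -> MATCH (count: 1)
Total occurrences of 'a': 1

1


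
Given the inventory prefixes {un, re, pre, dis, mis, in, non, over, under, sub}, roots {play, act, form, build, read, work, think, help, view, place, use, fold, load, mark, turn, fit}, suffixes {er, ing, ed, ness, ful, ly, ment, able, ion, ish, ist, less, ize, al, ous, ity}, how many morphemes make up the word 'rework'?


Segmenting 'rework' against the inventory:
  're' -> prefix (morpheme 1)
  'work' -> root (morpheme 2)
Total morphemes: 2

2


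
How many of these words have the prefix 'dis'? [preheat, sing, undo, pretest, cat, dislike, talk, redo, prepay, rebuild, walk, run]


Checking each word for prefix 'dis':
  'preheat' -> no (count: 0)
  'sing' -> no (count: 0)
  'undo' -> no (count: 0)
  'pretest' -> no (count: 0)
  'cat' -> no (count: 0)
  'dislike' -> YES, starts with 'dis' (count: 1)
  'talk' -> no (count: 1)
  'redo' -> no (count: 1)
  'prepay' -> no (count: 1)
  'rebuild' -> no (count: 1)
  'walk' -> no (count: 1)
  'run' -> no (count: 1)
Total with prefix 'dis': 1

1


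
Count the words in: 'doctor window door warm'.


Counting words by splitting on spaces:
  Word 1: 'doctor'
  Word 2: 'window'
  Word 3: 'door'
  Word 4: 'warm'
Total words: 4

4


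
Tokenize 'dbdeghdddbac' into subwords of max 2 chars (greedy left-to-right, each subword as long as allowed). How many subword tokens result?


'dbdeghdddbac' has 12 characters.
Chunking with max size 2:
  Chunk 1: 'db' (positions 0-1)
  Chunk 2: 'de' (positions 2-3)
  Chunk 3: 'gh' (positions 4-5)
  Chunk 4: 'dd' (positions 6-7)
  Chunk 5: 'db' (positions 8-9)
  Chunk 6: 'ac' (positions 10-11)
Total chunks: ceil(12 / 2) = 6

6


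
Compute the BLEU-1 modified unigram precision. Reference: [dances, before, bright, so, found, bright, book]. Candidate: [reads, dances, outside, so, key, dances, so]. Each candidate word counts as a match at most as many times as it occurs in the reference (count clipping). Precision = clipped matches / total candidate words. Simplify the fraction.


Reference word counts: {'before': 1, 'book': 1, 'bright': 2, 'dances': 1, 'found': 1, 'so': 1}
Checking each candidate word (with clipping):
  'reads' -> not in reference -> no match (matches: 0)
  'dances' -> in reference (ref count 1, used 1/1) -> match (matches: 1)
  'outside' -> not in reference -> no match (matches: 1)
  'so' -> in reference (ref count 1, used 1/1) -> match (matches: 2)
  'key' -> not in reference -> no match (matches: 2)
  'dances' -> ref count 1 already used up (1/1) -> clipped, no match (matches: 2)
  'so' -> ref count 1 already used up (1/1) -> clipped, no match (matches: 2)
Clipped matches: 2, Candidate length: 7
Precision = 2/7

2/7


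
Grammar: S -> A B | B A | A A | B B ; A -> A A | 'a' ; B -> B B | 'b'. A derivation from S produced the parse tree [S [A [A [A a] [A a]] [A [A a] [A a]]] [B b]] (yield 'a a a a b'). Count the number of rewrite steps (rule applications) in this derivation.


Every bracketed nonterminal node [X ...] in the tree is produced by exactly one rule application.
Reading the tree off as a leftmost derivation:
  Step 1: S  =>  A B   (applied S -> A B)
  Step 2: A B  =>  A A B   (applied A -> A A)
  Step 3: A A B  =>  A A A B   (applied A -> A A)
  Step 4: A A A B  =>  a A A B   (applied A -> a)
  Step 5: a A A B  =>  a a A B   (applied A -> a)
  Step 6: a a A B  =>  a a A A B   (applied A -> A A)
  Step 7: a a A A B  =>  a a a A B   (applied A -> a)
  Step 8: a a a A B  =>  a a a a B   (applied A -> a)
  Step 9: a a a a B  =>  a a a a b   (applied B -> b)
Final yield: a a a a b
Total rewrite steps: 9

9


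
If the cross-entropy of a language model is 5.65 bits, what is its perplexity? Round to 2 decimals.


Perplexity formula: PP = 2^H
H = 5.65
PP = 2^5.65
Decompose: 2^5.65 = 2^5 * 2^0.65
2^5 = 32, 2^0.65 ~ 1.5691682
PP ~ 32 * 1.5691682 = 50.2133824
Rounded to 2 decimals: 50.21

50.21


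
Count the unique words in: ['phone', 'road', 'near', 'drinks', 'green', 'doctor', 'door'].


Listing all tokens and tracking unique types:
  Token 1: 'phone' -> NEW (unique so far: 1)
  Token 2: 'road' -> NEW (unique so far: 2)
  Token 3: 'near' -> NEW (unique so far: 3)
  Token 4: 'drinks' -> NEW (unique so far: 4)
  Token 5: 'green' -> NEW (unique so far: 5)
  Token 6: 'doctor' -> NEW (unique so far: 6)
  Token 7: 'door' -> NEW (unique so far: 7)
Unique types: ('doctor', 'door', 'drinks', 'green', 'near', 'phone', 'road')
Vocabulary size: 7

7


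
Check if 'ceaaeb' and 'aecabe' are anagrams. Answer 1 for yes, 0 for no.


Sort characters of 'ceaaeb': 'aabcee'
Sort characters of 'aecabe': 'aabcee'
Sorted forms match -> they ARE anagrams
Result: 1

1


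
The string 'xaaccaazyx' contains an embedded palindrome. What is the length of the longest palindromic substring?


Scanning 'xaaccaazyx' for palindromic substrings.
Substring at positions 1-6: 'aaccaa'.
Check: reverse('aaccaa') = 'aaccaa' -> palindrome confirmed.
Neighbouring characters ('x' / 'z') break symmetry, so it cannot extend further.
No longer palindromic substring exists; longest length = 6

6


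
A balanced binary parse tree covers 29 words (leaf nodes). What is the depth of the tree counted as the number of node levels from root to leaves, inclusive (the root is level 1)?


In a balanced binary tree with n leaves the deepest leaf is ceil(log2(n)) edges below the root,
so counting node levels inclusive of root and leaves gives ceil(log2(n)) + 1 levels.
log2(29) = 4.8580
ceil(4.8580) = 5
levels = 5 + 1 = 6

6


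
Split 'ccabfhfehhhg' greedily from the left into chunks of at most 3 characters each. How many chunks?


'ccabfhfehhhg' has 12 characters.
Chunking with max size 3:
  Chunk 1: 'cca' (positions 0-2)
  Chunk 2: 'bfh' (positions 3-5)
  Chunk 3: 'feh' (positions 6-8)
  Chunk 4: 'hhg' (positions 9-11)
Total chunks: ceil(12 / 3) = 4

4


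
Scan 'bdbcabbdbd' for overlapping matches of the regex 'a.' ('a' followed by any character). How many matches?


Pattern: a. means 'a' followed by any character.
Scanning 'bdbcabbdbd' position-by-position:
  Pos 0: window 'bd' -> no
  Pos 1: window 'db' -> no
  Pos 2: window 'bc' -> no
  Pos 3: window 'ca' -> no
  Pos 4: window 'ab' -> MATCH
  Pos 5: window 'bb' -> no
  Pos 6: window 'bd' -> no
  Pos 7: window 'db' -> no
  Pos 8: window 'bd' -> no
  Pos 9: window 'd' -> no
Total matches: 1

1


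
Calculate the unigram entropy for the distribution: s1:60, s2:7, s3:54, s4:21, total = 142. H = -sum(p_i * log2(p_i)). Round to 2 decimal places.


Computing entropy H = -sum(p_i * log2(p_i)):
  s1: p = 60/142 = 0.4225, -p*log2(p) = 0.5252
  s2: p = 7/142 = 0.0493, -p*log2(p) = 0.2141
  s3: p = 54/142 = 0.3803, -p*log2(p) = 0.5304
  s4: p = 21/142 = 0.1479, -p*log2(p) = 0.4078
H = sum of terms = 1.6775
Rounded to 2 decimals: 1.68

1.68


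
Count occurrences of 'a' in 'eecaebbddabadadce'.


Scanning 'eecaebbddabadadce' for 'a':
  Position 3: 'a' -> MATCH (count: 1)
  Position 9: 'a' -> MATCH (count: 2)
  Position 11: 'a' -> MATCH (count: 3)
  Position 13: 'a' -> MATCH (count: 4)
Total occurrences of 'a': 4

4


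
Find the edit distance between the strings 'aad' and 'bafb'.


Building DP table for s1='aad' (len 3) and s2='bafb' (len 4):
       b  a  f  b
    0  1  2  3  4
  a 1  1  1  2  3
  a 2  2  1  2  3
  d 3  3  2  2  3
Edit distance = dp[3][4] = 3

3


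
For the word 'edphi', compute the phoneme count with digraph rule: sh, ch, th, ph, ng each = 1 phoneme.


Parsing 'edphi' greedily, digraphs first:
  'e' -> vowel phoneme (phonemes so far: 1)
  'd' -> consonant phoneme (phonemes so far: 2)
  'ph' -> digraph (1 consonant phoneme) (phonemes so far: 3)
  'i' -> vowel phoneme (phonemes so far: 4)
Total phonemes: 4

4


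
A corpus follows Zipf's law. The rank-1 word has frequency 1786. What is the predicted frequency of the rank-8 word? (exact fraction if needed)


Zipf's law: freq(rank) = f1 / rank
f1 = 1786, rank = 8
freq = 1786 / 8
GCD(1786, 8) = 2
Simplified: 893/4

893/4


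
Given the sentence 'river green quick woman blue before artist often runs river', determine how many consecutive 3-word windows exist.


Word trigrams from [10] words:
  Trigram 1: (river green quick)
  Trigram 2: (green quick woman)
  Trigram 3: (quick woman blue)
  Trigram 4: (woman blue before)
  Trigram 5: (blue before artist)
  Trigram 6: (before artist often)
  Trigram 7: (artist often runs)
  Trigram 8: (often runs river)
Total word trigrams: 10 - 2 = 8

8


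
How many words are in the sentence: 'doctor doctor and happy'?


Counting words by splitting on spaces:
  Word 1: 'doctor'
  Word 2: 'doctor'
  Word 3: 'and'
  Word 4: 'happy'
Total words: 4

4


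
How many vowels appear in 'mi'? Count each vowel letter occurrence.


Scanning each character of 'mi':
  Position 1: 'm' -> consonant (running count: 0)
  Position 2: 'i' -> vowel (running count: 1)
Total vowels: 1

1


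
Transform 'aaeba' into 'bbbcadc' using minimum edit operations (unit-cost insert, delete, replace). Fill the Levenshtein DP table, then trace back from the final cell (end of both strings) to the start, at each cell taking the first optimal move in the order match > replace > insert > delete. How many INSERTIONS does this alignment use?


Edit distance = 6. Backtracking from cell (5, 7) with preference match > replace > insert > delete,
then listing the resulting alignment 'aaeba' -> 'bbbcadc' left to right:
  Step 1: replace a->b
  Step 2: replace a->b
  Step 3: replace e->b
  Step 4: replace b->c
  Step 5: keep 'a'
  Step 6: insert 'd' [insertion #1]
  Step 7: insert 'c' [insertion #2]
Total insertions: 2

2


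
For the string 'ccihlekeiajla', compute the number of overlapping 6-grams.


String 'ccihlekeiajla' has length L = 13.
Number of overlapping n-grams = L - n + 1
Substituting: 13 - 6 + 1 = 8

8


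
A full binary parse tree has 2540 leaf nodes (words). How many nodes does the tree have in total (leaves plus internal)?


Leaf nodes (terminals): 2540
Internal nodes = n - 1 = 2540 - 1 = 2539
Total = leaves + internal = 2540 + 2539 = 5079

5079


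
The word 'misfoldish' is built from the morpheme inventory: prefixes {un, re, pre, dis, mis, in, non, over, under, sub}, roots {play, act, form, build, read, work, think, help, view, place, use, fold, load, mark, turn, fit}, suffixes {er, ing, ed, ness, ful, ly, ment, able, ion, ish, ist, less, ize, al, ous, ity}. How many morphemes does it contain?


Segmenting 'misfoldish' against the inventory:
  'mis' -> prefix (morpheme 1)
  'fold' -> root (morpheme 2)
  'ish' -> suffix (morpheme 3)
Total morphemes: 3

3


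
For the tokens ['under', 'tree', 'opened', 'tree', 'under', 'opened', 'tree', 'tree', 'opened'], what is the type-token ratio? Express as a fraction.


Tokens: 9
Unique types: ('opened', 'tree', 'under') = 3
TTR = 3/9
Simplify: divide both by 3 -> 1/3
TTR = 1/3

1/3


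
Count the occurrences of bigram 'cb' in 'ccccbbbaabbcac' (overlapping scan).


Scanning 'ccccbbbaabbcac' for bigram 'cb':
  Position 0: 'cc' -> no
  Position 1: 'cc' -> no
  Position 2: 'cc' -> no
  Position 3: 'cb' -> MATCH
  Position 4: 'bb' -> no
  Position 5: 'bb' -> no
  Position 6: 'ba' -> no
  Position 7: 'aa' -> no
  Position 8: 'ab' -> no
  Position 9: 'bb' -> no
  Position 10: 'bc' -> no
  Position 11: 'ca' -> no
  Position 12: 'ac' -> no
Total matches: 1

1


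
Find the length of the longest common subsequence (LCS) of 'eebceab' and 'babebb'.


DP table for LCS of 'eebceab' and 'babebb':
       b  a  b  e  b  b
    0  0  0  0  0  0  0
  e 0  0  0  0  1  1  1
  e 0  0  0  0  1  1  1
  b 0  1  1  1  1  2  2
  c 0  1  1  1  1  2  2
  e 0  1  1  1  2  2  2
  a 0  1  2  2  2  2  2
  b 0  1  2  3  3  3  3
LCS: 'ebb'
LCS length = 3

3


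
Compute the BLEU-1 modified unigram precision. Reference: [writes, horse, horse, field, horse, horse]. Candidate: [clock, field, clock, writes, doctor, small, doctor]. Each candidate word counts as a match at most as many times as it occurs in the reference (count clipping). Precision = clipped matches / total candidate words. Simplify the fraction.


Reference word counts: {'field': 1, 'horse': 4, 'writes': 1}
Checking each candidate word (with clipping):
  'clock' -> not in reference -> no match (matches: 0)
  'field' -> in reference (ref count 1, used 1/1) -> match (matches: 1)
  'clock' -> not in reference -> no match (matches: 1)
  'writes' -> in reference (ref count 1, used 1/1) -> match (matches: 2)
  'doctor' -> not in reference -> no match (matches: 2)
  'small' -> not in reference -> no match (matches: 2)
  'doctor' -> not in reference -> no match (matches: 2)
Clipped matches: 2, Candidate length: 7
Precision = 2/7

2/7


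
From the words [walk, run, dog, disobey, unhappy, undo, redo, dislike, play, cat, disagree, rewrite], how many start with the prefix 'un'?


Checking each word for prefix 'un':
  'walk' -> no (count: 0)
  'run' -> no (count: 0)
  'dog' -> no (count: 0)
  'disobey' -> no (count: 0)
  'unhappy' -> YES, starts with 'un' (count: 1)
  'undo' -> YES, starts with 'un' (count: 2)
  'redo' -> no (count: 2)
  'dislike' -> no (count: 2)
  'play' -> no (count: 2)
  'cat' -> no (count: 2)
  'disagree' -> no (count: 2)
  'rewrite' -> no (count: 2)
Total with prefix 'un': 2

2


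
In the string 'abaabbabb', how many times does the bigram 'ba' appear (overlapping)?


Scanning 'abaabbabb' for bigram 'ba':
  Position 0: 'ab' -> no
  Position 1: 'ba' -> MATCH
  Position 2: 'aa' -> no
  Position 3: 'ab' -> no
  Position 4: 'bb' -> no
  Position 5: 'ba' -> MATCH
  Position 6: 'ab' -> no
  Position 7: 'bb' -> no
Total matches: 2

2


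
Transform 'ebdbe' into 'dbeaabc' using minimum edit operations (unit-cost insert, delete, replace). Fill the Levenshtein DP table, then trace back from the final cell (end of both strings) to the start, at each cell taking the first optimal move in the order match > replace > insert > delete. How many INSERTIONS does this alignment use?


Edit distance = 5. Backtracking from cell (5, 7) with preference match > replace > insert > delete,
then listing the resulting alignment 'ebdbe' -> 'dbeaabc' left to right:
  Step 1: insert 'd' [insertion #1]
  Step 2: insert 'b' [insertion #2]
  Step 3: keep 'e'
  Step 4: replace b->a
  Step 5: replace d->a
  Step 6: keep 'b'
  Step 7: replace e->c
Total insertions: 2

2


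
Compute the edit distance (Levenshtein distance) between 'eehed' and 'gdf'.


Building DP table for s1='eehed' (len 5) and s2='gdf' (len 3):
       g  d  f
    0  1  2  3
  e 1  1  2  3
  e 2  2  2  3
  h 3  3  3  3
  e 4  4  4  4
  d 5  5  4  5
Edit distance = dp[5][3] = 5

5


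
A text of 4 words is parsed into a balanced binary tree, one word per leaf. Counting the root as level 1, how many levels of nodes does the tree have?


In a balanced binary tree with n leaves the deepest leaf is ceil(log2(n)) edges below the root,
so counting node levels inclusive of root and leaves gives ceil(log2(n)) + 1 levels.
log2(4) = 2.0000
ceil(2.0000) = 2
levels = 2 + 1 = 3

3


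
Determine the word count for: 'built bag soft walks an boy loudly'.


Counting words by splitting on spaces:
  Word 1: 'built'
  Word 2: 'bag'
  Word 3: 'soft'
  Word 4: 'walks'
  Word 5: 'an'
  Word 6: 'boy'
  Word 7: 'loudly'
Total words: 7

7


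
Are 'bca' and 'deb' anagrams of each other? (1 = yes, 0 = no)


Sort characters of 'bca': 'abc'
Sort characters of 'deb': 'bde'
Sorted forms differ -> they are NOT anagrams
Result: 0

0


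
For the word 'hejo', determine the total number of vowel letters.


Scanning each character of 'hejo':
  Position 1: 'h' -> consonant (running count: 0)
  Position 2: 'e' -> vowel (running count: 1)
  Position 3: 'j' -> consonant (running count: 1)
  Position 4: 'o' -> vowel (running count: 2)
Total vowels: 2

2


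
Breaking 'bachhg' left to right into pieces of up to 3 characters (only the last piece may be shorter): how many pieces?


'bachhg' has 6 characters.
Chunking with max size 3:
  Chunk 1: 'bac' (positions 0-2)
  Chunk 2: 'hhg' (positions 3-5)
Total chunks: ceil(6 / 3) = 2

2


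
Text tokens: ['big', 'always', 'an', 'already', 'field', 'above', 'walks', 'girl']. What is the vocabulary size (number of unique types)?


Listing all tokens and tracking unique types:
  Token 1: 'big' -> NEW (unique so far: 1)
  Token 2: 'always' -> NEW (unique so far: 2)
  Token 3: 'an' -> NEW (unique so far: 3)
  Token 4: 'already' -> NEW (unique so far: 4)
  Token 5: 'field' -> NEW (unique so far: 5)
  Token 6: 'above' -> NEW (unique so far: 6)
  Token 7: 'walks' -> NEW (unique so far: 7)
  Token 8: 'girl' -> NEW (unique so far: 8)
Unique types: ('above', 'already', 'always', 'an', 'big', 'field', 'girl', 'walks')
Vocabulary size: 8

8


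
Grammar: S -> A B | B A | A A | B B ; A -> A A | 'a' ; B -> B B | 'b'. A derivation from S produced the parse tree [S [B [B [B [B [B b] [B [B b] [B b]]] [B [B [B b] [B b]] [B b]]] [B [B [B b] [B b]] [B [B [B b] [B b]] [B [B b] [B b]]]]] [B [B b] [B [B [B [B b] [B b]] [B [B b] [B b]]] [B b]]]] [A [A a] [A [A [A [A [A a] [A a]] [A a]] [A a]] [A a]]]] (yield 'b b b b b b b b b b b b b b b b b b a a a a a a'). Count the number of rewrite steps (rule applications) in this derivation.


Every bracketed nonterminal node [X ...] in the tree is produced by exactly one rule application.
Reading the tree off as a leftmost derivation:
  Step 1: S  =>  B A   (applied S -> B A)
  Step 2: B A  =>  B B A   (applied B -> B B)
  Step 3: B B A  =>  B B B A   (applied B -> B B)
  Step 4: B B B A  =>  B B B B A   (applied B -> B B)
  Step 5: B B B B A  =>  B B B B B A   (applied B -> B B)
  Step 6: B B B B B A  =>  b B B B B A   (applied B -> b)
  Step 7: b B B B B A  =>  b B B B B B A   (applied B -> B B)
  Step 8: b B B B B B A  =>  b b B B B B A   (applied B -> b)
  Step 9: b b B B B B A  =>  b b b B B B A   (applied B -> b)
  Step 10: b b b B B B A  =>  b b b B B B B A   (applied B -> B B)
  Step 11: b b b B B B B A  =>  b b b B B B B B A   (applied B -> B B)
  Step 12: b b b B B B B B A  =>  b b b b B B B B A   (applied B -> b)
  Step 13: b b b b B B B B A  =>  b b b b b B B B A   (applied B -> b)
  Step 14: b b b b b B B B A  =>  b b b b b b B B A   (applied B -> b)
  Step 15: b b b b b b B B A  =>  b b b b b b B B B A   (applied B -> B B)
  Step 16: b b b b b b B B B A  =>  b b b b b b B B B B A   (applied B -> B B)
  Step 17: b b b b b b B B B B A  =>  b b b b b b b B B B A   (applied B -> b)
  Step 18: b b b b b b b B B B A  =>  b b b b b b b b B B A   (applied B -> b)
  Step 19: b b b b b b b b B B A  =>  b b b b b b b b B B B A   (applied B -> B B)
  Step 20: b b b b b b b b B B B A  =>  b b b b b b b b B B B B A   (applied B -> B B)
  Step 21: b b b b b b b b B B B B A  =>  b b b b b b b b b B B B A   (applied B -> b)
  Step 22: b b b b b b b b b B B B A  =>  b b b b b b b b b b B B A   (applied B -> b)
  Step 23: b b b b b b b b b b B B A  =>  b b b b b b b b b b B B B A   (applied B -> B B)
  Step 24: b b b b b b b b b b B B B A  =>  b b b b b b b b b b b B B A   (applied B -> b)
  Step 25: b b b b b b b b b b b B B A  =>  b b b b b b b b b b b b B A   (applied B -> b)
  Step 26: b b b b b b b b b b b b B A  =>  b b b b b b b b b b b b B B A   (applied B -> B B)
  Step 27: b b b b b b b b b b b b B B A  =>  b b b b b b b b b b b b b B A   (applied B -> b)
  Step 28: b b b b b b b b b b b b b B A  =>  b b b b b b b b b b b b b B B A   (applied B -> B B)
  Step 29: b b b b b b b b b b b b b B B A  =>  b b b b b b b b b b b b b B B B A   (applied B -> B B)
  Step 30: b b b b b b b b b b b b b B B B A  =>  b b b b b b b b b b b b b B B B B A   (applied B -> B B)
  Step 31: b b b b b b b b b b b b b B B B B A  =>  b b b b b b b b b b b b b b B B B A   (applied B -> b)
  Step 32: b b b b b b b b b b b b b b B B B A  =>  b b b b b b b b b b b b b b b B B A   (applied B -> b)
  Step 33: b b b b b b b b b b b b b b b B B A  =>  b b b b b b b b b b b b b b b B B B A   (applied B -> B B)
  Step 34: b b b b b b b b b b b b b b b B B B A  =>  b b b b b b b b b b b b b b b b B B A   (applied B -> b)
  Step 35: b b b b b b b b b b b b b b b b B B A  =>  b b b b b b b b b b b b b b b b b B A   (applied B -> b)
  Step 36: b b b b b b b b b b b b b b b b b B A  =>  b b b b b b b b b b b b b b b b b b A   (applied B -> b)
  Step 37: b b b b b b b b b b b b b b b b b b A  =>  b b b b b b b b b b b b b b b b b b A A   (applied A -> A A)
  Step 38: b b b b b b b b b b b b b b b b b b A A  =>  b b b b b b b b b b b b b b b b b b a A   (applied A -> a)
  Step 39: b b b b b b b b b b b b b b b b b b a A  =>  b b b b b b b b b b b b b b b b b b a A A   (applied A -> A A)
  Step 40: b b b b b b b b b b b b b b b b b b a A A  =>  b b b b b b b b b b b b b b b b b b a A A A   (applied A -> A A)
  Step 41: b b b b b b b b b b b b b b b b b b a A A A  =>  b b b b b b b b b b b b b b b b b b a A A A A   (applied A -> A A)
  Step 42: b b b b b b b b b b b b b b b b b b a A A A A  =>  b b b b b b b b b b b b b b b b b b a A A A A A   (applied A -> A A)
  Step 43: b b b b b b b b b b b b b b b b b b a A A A A A  =>  b b b b b b b b b b b b b b b b b b a a A A A A   (applied A -> a)
  Step 44: b b b b b b b b b b b b b b b b b b a a A A A A  =>  b b b b b b b b b b b b b b b b b b a a a A A A   (applied A -> a)
  Step 45: b b b b b b b b b b b b b b b b b b a a a A A A  =>  b b b b b b b b b b b b b b b b b b a a a a A A   (applied A -> a)
  Step 46: b b b b b b b b b b b b b b b b b b a a a a A A  =>  b b b b b b b b b b b b b b b b b b a a a a a A   (applied A -> a)
  Step 47: b b b b b b b b b b b b b b b b b b a a a a a A  =>  b b b b b b b b b b b b b b b b b b a a a a a a   (applied A -> a)
Final yield: b b b b b b b b b b b b b b b b b b a a a a a a
Total rewrite steps: 47

47
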